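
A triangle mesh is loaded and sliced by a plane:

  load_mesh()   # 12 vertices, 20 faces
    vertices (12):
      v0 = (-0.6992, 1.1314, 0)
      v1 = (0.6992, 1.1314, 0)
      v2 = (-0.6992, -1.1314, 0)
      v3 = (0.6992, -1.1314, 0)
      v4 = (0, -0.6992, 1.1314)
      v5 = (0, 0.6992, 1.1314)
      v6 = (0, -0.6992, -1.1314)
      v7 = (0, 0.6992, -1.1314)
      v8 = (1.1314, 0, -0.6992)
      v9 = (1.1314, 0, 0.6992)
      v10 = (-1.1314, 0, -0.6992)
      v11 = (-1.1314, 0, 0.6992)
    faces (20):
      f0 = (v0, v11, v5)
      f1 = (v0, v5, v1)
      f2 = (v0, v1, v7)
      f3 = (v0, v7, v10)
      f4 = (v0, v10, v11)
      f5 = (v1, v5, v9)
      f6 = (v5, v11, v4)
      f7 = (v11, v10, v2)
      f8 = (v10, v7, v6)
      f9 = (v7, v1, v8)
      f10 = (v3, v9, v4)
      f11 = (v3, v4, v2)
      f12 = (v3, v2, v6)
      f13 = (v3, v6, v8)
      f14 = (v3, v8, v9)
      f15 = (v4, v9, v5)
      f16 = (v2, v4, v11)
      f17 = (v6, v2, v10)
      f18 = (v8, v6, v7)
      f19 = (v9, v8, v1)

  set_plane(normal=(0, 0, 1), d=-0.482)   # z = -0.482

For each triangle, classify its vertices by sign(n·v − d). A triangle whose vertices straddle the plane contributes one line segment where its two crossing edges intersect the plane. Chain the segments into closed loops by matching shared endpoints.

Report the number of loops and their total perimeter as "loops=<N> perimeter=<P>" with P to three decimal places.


Straddling triangles (10 of 20):
  (v0,v1,v7) [++-] → (0.401326, 0.947274, -0.482)–(-0.401326, 0.947274, -0.482)  len=0.8027
  (v0,v7,v10) [+--] → (-0.401326, 0.947274, -0.482)–(-0.997141, 0.351459, -0.482)  len=0.8426
  (v0,v10,v11) [+-+] → (-0.997141, 0.351459, -0.482)–(-1.1314, 0, -0.482)  len=0.3762
  (v11,v10,v2) [+-+] → (-1.1314, 0, -0.482)–(-0.997141, -0.351459, -0.482)  len=0.3762
  (v7,v1,v8) [-+-] → (0.401326, 0.947274, -0.482)–(0.997141, 0.351459, -0.482)  len=0.8426
  (v3,v2,v6) [++-] → (-0.401326, -0.947274, -0.482)–(0.401326, -0.947274, -0.482)  len=0.8027
  (v3,v6,v8) [+--] → (0.401326, -0.947274, -0.482)–(0.997141, -0.351459, -0.482)  len=0.8426
  (v3,v8,v9) [+-+] → (0.997141, -0.351459, -0.482)–(1.1314, 0, -0.482)  len=0.3762
  (v6,v2,v10) [-+-] → (-0.401326, -0.947274, -0.482)–(-0.997141, -0.351459, -0.482)  len=0.8426
  (v9,v8,v1) [+-+] → (1.1314, 0, -0.482)–(0.997141, 0.351459, -0.482)  len=0.3762

Chained into 1 loop(s):
  loop 1: 10 segments, perimeter = 6.4807
Total perimeter = 6.481

loops=1 perimeter=6.481


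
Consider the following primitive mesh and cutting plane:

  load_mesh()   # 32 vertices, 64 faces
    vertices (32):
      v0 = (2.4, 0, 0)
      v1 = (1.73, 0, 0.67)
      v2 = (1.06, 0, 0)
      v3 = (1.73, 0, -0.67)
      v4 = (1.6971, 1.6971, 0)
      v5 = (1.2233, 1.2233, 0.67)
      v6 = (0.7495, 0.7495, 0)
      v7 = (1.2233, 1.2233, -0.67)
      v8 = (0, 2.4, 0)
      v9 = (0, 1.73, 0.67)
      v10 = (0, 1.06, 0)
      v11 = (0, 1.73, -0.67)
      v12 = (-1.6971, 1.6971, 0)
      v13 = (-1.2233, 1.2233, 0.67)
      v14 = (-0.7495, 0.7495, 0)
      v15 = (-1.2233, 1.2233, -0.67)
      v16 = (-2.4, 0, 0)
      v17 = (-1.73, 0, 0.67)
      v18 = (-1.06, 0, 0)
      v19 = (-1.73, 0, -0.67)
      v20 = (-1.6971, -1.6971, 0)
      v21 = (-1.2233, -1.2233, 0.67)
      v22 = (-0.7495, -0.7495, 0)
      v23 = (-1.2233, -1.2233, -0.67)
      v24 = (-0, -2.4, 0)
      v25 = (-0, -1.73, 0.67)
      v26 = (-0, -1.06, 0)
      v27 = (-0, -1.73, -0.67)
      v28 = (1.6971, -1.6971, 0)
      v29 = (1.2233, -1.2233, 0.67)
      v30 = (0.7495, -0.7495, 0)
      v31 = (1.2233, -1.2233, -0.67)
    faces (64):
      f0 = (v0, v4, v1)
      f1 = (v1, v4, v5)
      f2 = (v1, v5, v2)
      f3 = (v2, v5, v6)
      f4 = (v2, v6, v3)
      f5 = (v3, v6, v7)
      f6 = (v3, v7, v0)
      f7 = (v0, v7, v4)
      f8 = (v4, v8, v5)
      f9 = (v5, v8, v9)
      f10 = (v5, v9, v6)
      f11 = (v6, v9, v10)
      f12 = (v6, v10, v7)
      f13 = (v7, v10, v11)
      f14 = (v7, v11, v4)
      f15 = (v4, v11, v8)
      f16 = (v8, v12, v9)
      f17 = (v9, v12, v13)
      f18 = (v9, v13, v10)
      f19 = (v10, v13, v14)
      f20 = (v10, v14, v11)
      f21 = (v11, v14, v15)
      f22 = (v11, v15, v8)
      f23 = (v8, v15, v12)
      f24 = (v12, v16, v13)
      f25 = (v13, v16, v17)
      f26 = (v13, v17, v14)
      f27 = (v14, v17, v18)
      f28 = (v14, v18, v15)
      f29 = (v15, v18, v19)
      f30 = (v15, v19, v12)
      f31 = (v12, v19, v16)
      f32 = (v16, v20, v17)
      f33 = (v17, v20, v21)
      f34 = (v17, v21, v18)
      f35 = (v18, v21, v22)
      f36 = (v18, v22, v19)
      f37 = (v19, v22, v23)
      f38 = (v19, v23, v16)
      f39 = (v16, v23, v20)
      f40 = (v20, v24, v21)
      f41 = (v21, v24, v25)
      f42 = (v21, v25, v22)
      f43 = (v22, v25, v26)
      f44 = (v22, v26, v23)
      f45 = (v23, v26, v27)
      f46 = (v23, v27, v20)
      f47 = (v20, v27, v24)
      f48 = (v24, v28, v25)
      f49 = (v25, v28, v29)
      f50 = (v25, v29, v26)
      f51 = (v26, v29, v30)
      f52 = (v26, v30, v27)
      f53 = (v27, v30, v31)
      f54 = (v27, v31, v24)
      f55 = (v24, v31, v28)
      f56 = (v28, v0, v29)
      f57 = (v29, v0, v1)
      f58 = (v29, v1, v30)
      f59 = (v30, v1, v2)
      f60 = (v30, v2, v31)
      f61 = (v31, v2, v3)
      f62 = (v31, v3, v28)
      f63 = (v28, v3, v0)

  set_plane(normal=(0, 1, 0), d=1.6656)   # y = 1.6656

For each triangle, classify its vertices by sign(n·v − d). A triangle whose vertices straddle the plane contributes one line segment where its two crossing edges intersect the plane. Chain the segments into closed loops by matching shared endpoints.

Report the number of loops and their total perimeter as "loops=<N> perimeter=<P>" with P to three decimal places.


loops=1 perimeter=7.463

Straddling triangles (18 of 64):
  (v0,v4,v1) [-+-] → (1.71015, 1.6656, 0)–(1.69771, 1.6656, 0.0124359)  len=0.0176
  (v1,v4,v5) [-+-] → (1.69771, 1.6656, 0.0124359)–(1.6656, 1.6656, 0.0445441)  len=0.0454
  (v0,v7,v4) [--+] → (1.6656, 1.6656, -0.0445441)–(1.71015, 1.6656, 0)  len=0.0630
  (v4,v8,v5) [++-] → (0.763484, 1.6656, 0.418159)–(1.6656, 1.6656, 0.0445441)  len=0.9764
  (v5,v8,v9) [-++] → (0.763484, 1.6656, 0.418159)–(0.155478, 1.6656, 0.67)  len=0.6581
  (v5,v9,v6) [-+-] → (0.155478, 1.6656, 0.67)–(0.0492277, 1.6656, 0.625994)  len=0.1150
  (v6,v9,v10) [-+-] → (0.0492277, 1.6656, 0.625994)–(0, 1.6656, 0.6056)  len=0.0533
  (v7,v10,v11) [--+] → (0, 1.6656, -0.6056)–(0.155478, 1.6656, -0.67)  len=0.1683
  (v7,v11,v4) [-++] → (0.155478, 1.6656, -0.67)–(1.6656, 1.6656, -0.0445441)  len=1.6345
  (v9,v12,v13) [++-] → (-1.6656, 1.6656, 0.0445441)–(-0.155478, 1.6656, 0.67)  len=1.6345
  (v9,v13,v10) [+--] → (-0.155478, 1.6656, 0.67)–(0, 1.6656, 0.6056)  len=0.1683
  (v10,v14,v11) [--+] → (-0.0492277, 1.6656, -0.625994)–(0, 1.6656, -0.6056)  len=0.0533
  (v11,v14,v15) [+--] → (-0.0492277, 1.6656, -0.625994)–(-0.155478, 1.6656, -0.67)  len=0.1150
  (v11,v15,v8) [+-+] → (-0.155478, 1.6656, -0.67)–(-0.763484, 1.6656, -0.418159)  len=0.6581
  (v8,v15,v12) [+-+] → (-0.763484, 1.6656, -0.418159)–(-1.6656, 1.6656, -0.0445441)  len=0.9764
  (v12,v16,v13) [+--] → (-1.71015, 1.6656, 0)–(-1.6656, 1.6656, 0.0445441)  len=0.0630
  (v15,v19,v12) [--+] → (-1.69771, 1.6656, -0.0124359)–(-1.6656, 1.6656, -0.0445441)  len=0.0454
  (v12,v19,v16) [+--] → (-1.69771, 1.6656, -0.0124359)–(-1.71015, 1.6656, 0)  len=0.0176

Chained into 1 loop(s):
  loop 1: 18 segments, perimeter = 7.4632
Total perimeter = 7.463


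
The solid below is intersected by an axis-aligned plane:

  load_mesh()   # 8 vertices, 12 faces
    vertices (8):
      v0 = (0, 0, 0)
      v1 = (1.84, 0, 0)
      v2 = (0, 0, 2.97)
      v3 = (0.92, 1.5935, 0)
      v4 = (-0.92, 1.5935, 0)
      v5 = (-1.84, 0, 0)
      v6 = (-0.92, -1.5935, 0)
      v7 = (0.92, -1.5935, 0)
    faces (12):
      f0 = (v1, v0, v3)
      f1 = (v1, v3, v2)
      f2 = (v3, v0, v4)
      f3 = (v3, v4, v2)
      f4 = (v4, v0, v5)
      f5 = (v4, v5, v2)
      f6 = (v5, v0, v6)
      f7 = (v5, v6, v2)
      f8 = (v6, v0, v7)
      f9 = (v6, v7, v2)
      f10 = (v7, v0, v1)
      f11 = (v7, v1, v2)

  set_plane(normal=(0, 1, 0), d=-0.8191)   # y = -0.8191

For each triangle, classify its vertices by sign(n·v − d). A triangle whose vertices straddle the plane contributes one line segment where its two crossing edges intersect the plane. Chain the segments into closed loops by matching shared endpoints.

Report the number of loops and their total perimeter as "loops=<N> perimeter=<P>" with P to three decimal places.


loops=1 perimeter=7.076

Straddling triangles (6 of 12):
  (v5,v0,v6) [++-] → (-0.472904, -0.8191, 0)–(-1.3671, -0.8191, 0)  len=0.8942
  (v5,v6,v2) [+-+] → (-1.3671, -0.8191, 0)–(-0.472904, -0.8191, 1.44334)  len=1.6979
  (v6,v0,v7) [-+-] → (-0.472904, -0.8191, 0)–(0.472904, -0.8191, 0)  len=0.9458
  (v6,v7,v2) [--+] → (0.472904, -0.8191, 1.44334)–(-0.472904, -0.8191, 1.44334)  len=0.9458
  (v7,v0,v1) [-++] → (0.472904, -0.8191, 0)–(1.3671, -0.8191, 0)  len=0.8942
  (v7,v1,v2) [-++] → (1.3671, -0.8191, 0)–(0.472904, -0.8191, 1.44334)  len=1.6979

Chained into 1 loop(s):
  loop 1: 6 segments, perimeter = 7.0758
Total perimeter = 7.076


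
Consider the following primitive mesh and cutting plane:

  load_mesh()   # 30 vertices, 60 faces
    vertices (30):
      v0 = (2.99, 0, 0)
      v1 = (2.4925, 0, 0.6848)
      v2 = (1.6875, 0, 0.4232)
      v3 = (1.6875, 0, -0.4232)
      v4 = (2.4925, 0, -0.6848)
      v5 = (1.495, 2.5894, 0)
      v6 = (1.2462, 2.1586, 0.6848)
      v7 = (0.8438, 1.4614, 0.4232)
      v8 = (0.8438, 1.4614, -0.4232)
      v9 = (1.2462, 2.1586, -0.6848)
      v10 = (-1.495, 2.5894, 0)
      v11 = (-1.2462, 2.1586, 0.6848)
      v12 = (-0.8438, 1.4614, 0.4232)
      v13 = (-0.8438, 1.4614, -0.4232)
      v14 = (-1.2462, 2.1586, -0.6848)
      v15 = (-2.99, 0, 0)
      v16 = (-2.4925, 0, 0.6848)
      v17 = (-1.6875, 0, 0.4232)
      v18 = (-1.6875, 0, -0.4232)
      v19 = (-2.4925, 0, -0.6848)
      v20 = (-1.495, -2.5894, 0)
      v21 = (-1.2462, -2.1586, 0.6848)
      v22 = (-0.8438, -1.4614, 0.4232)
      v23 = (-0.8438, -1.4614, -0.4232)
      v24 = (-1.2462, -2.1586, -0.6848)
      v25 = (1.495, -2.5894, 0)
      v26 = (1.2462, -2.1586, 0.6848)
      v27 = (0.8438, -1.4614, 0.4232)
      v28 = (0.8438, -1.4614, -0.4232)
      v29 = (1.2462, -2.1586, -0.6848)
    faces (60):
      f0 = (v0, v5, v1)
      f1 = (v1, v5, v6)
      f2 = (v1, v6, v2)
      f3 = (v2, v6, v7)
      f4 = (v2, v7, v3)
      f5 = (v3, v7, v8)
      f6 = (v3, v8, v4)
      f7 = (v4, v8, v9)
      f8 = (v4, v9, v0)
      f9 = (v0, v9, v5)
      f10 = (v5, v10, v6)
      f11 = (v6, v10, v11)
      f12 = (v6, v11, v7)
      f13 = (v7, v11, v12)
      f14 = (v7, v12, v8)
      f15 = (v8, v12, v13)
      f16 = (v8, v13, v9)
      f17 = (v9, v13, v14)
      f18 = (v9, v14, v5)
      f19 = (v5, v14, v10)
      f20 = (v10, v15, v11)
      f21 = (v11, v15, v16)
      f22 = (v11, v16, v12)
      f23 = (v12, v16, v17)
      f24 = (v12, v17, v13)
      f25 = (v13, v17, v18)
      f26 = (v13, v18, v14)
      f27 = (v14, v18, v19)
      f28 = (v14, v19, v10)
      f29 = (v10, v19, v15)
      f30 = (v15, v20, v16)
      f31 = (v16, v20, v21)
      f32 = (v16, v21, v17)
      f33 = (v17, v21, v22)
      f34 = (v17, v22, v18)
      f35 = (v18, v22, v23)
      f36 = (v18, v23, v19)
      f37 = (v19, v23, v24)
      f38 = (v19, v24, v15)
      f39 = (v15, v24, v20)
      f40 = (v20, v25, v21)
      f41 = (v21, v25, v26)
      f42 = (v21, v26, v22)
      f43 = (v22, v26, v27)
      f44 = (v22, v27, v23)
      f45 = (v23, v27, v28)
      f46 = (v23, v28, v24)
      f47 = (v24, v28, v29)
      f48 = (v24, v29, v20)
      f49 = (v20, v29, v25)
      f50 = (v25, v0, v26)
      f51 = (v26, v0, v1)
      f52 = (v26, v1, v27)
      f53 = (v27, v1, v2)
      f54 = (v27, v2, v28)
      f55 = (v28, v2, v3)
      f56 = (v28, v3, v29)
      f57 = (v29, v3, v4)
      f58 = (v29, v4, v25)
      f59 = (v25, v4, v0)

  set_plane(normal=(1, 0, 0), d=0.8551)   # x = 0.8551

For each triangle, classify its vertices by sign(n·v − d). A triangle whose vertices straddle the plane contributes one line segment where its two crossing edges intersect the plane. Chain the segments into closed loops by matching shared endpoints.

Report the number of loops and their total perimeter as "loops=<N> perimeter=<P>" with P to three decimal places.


loops=2 perimeter=7.983

Straddling triangles (24 of 60):
  (v2,v6,v7) [++-] → (0.8551, 1.48098, 0.430546)–(0.8551, 1.44183, 0.4232)  len=0.0398
  (v2,v7,v3) [+-+] → (0.8551, 1.44183, 0.4232)–(0.8551, 1.44183, 0.411864)  len=0.0113
  (v3,v7,v8) [+--] → (0.8551, 1.44183, 0.411864)–(0.8551, 1.44183, -0.4232)  len=0.8351
  (v3,v8,v4) [+-+] → (0.8551, 1.44183, -0.4232)–(0.8551, 1.45138, -0.424993)  len=0.0097
  (v4,v8,v9) [+-+] → (0.8551, 1.45138, -0.424993)–(0.8551, 1.48098, -0.430546)  len=0.0301
  (v5,v10,v6) [+-+] → (0.8551, 2.5894, 0)–(0.8551, 2.22006, 0.587096)  len=0.6936
  (v6,v10,v11) [+--] → (0.8551, 2.22006, 0.587096)–(0.8551, 2.1586, 0.6848)  len=0.1154
  (v6,v11,v7) [+--] → (0.8551, 2.1586, 0.6848)–(0.8551, 1.48098, 0.430546)  len=0.7238
  (v8,v13,v9) [--+] → (0.8551, 2.02813, -0.635847)–(0.8551, 1.48098, -0.430546)  len=0.5844
  (v9,v13,v14) [+--] → (0.8551, 2.02813, -0.635847)–(0.8551, 2.1586, -0.6848)  len=0.1393
  (v9,v14,v5) [+-+] → (0.8551, 2.1586, -0.6848)–(0.8551, 2.48883, -0.159858)  len=0.6202
  (v5,v14,v10) [+--] → (0.8551, 2.48883, -0.159858)–(0.8551, 2.5894, 0)  len=0.1889
  (v20,v25,v21) [-+-] → (0.8551, -2.5894, 0)–(0.8551, -2.48883, 0.159858)  len=0.1889
  (v21,v25,v26) [-++] → (0.8551, -2.48883, 0.159858)–(0.8551, -2.1586, 0.6848)  len=0.6202
  (v21,v26,v22) [-+-] → (0.8551, -2.1586, 0.6848)–(0.8551, -2.02813, 0.635847)  len=0.1393
  (v22,v26,v27) [-+-] → (0.8551, -2.02813, 0.635847)–(0.8551, -1.48098, 0.430546)  len=0.5844
  (v24,v28,v29) [--+] → (0.8551, -1.48098, -0.430546)–(0.8551, -2.1586, -0.6848)  len=0.7238
  (v24,v29,v20) [-+-] → (0.8551, -2.1586, -0.6848)–(0.8551, -2.22006, -0.587096)  len=0.1154
  (v20,v29,v25) [-++] → (0.8551, -2.22006, -0.587096)–(0.8551, -2.5894, 0)  len=0.6936
  (v26,v1,v27) [++-] → (0.8551, -1.45138, 0.424993)–(0.8551, -1.48098, 0.430546)  len=0.0301
  (v27,v1,v2) [-++] → (0.8551, -1.45138, 0.424993)–(0.8551, -1.44183, 0.4232)  len=0.0097
  (v27,v2,v28) [-+-] → (0.8551, -1.44183, 0.4232)–(0.8551, -1.44183, -0.411864)  len=0.8351
  (v28,v2,v3) [-++] → (0.8551, -1.44183, -0.411864)–(0.8551, -1.44183, -0.4232)  len=0.0113
  (v28,v3,v29) [-++] → (0.8551, -1.44183, -0.4232)–(0.8551, -1.48098, -0.430546)  len=0.0398

Chained into 2 loop(s):
  loop 1: 12 segments, perimeter = 3.9916
  loop 2: 12 segments, perimeter = 3.9916
Total perimeter = 7.983


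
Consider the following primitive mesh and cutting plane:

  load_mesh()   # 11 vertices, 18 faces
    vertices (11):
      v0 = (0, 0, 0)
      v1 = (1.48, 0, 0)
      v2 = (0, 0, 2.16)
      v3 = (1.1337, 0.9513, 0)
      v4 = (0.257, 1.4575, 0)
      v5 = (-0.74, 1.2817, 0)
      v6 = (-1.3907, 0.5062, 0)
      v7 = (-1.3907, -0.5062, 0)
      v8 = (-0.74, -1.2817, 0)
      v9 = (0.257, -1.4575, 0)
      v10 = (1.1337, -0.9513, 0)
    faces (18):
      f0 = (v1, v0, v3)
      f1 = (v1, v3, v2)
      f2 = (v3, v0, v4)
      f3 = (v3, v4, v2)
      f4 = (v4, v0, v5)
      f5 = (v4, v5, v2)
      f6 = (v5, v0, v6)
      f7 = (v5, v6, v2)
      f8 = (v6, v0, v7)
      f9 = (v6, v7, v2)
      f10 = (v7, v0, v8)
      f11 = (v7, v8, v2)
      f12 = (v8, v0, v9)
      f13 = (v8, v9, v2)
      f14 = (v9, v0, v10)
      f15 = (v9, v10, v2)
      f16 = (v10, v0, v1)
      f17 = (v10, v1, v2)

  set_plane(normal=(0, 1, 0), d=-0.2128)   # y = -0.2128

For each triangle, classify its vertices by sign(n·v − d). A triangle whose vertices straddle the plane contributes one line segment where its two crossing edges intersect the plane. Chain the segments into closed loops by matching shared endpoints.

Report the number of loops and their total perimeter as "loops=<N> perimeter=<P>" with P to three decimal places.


Straddling triangles (10 of 18):
  (v6,v0,v7) [++-] → (-0.584632, -0.2128, 0)–(-1.3907, -0.2128, 0)  len=0.8061
  (v6,v7,v2) [+-+] → (-1.3907, -0.2128, 0)–(-0.584632, -0.2128, 1.25196)  len=1.4890
  (v7,v0,v8) [-+-] → (-0.584632, -0.2128, 0)–(-0.122862, -0.2128, 0)  len=0.4618
  (v7,v8,v2) [--+] → (-0.122862, -0.2128, 1.80138)–(-0.584632, -0.2128, 1.25196)  len=0.7177
  (v8,v0,v9) [-+-] → (-0.122862, -0.2128, 0)–(0.0375229, -0.2128, 0)  len=0.1604
  (v8,v9,v2) [--+] → (0.0375229, -0.2128, 1.84463)–(-0.122862, -0.2128, 1.80138)  len=0.1661
  (v9,v0,v10) [-+-] → (0.0375229, -0.2128, 0)–(0.253602, -0.2128, 0)  len=0.2161
  (v9,v10,v2) [--+] → (0.253602, -0.2128, 1.67682)–(0.0375229, -0.2128, 1.84463)  len=0.2736
  (v10,v0,v1) [-++] → (0.253602, -0.2128, 0)–(1.40253, -0.2128, 0)  len=1.1489
  (v10,v1,v2) [-++] → (1.40253, -0.2128, 0)–(0.253602, -0.2128, 1.67682)  len=2.0327

Chained into 1 loop(s):
  loop 1: 10 segments, perimeter = 7.4723
Total perimeter = 7.472

loops=1 perimeter=7.472


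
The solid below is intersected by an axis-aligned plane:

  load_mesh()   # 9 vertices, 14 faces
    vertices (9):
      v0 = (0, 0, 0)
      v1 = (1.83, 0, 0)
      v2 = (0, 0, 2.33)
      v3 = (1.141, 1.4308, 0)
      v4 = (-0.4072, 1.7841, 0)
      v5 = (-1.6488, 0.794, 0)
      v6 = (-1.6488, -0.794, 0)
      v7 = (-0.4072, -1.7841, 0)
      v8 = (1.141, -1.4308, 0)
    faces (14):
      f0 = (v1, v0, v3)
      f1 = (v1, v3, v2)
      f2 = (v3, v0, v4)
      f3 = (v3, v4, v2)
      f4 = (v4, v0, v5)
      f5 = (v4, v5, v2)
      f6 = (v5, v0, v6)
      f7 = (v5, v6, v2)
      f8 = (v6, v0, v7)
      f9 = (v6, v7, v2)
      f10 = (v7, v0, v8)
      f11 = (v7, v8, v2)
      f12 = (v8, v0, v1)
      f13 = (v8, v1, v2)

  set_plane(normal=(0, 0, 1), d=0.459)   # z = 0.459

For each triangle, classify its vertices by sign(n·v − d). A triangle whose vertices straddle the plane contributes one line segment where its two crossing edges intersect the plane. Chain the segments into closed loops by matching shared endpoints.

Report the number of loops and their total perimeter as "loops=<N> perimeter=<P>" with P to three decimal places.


Straddling triangles (7 of 14):
  (v1,v3,v2) [--+] → (0.916228, 1.14894, 0.459)–(1.4695, 0, 0.459)  len=1.2752
  (v3,v4,v2) [--+] → (-0.326983, 1.43264, 0.459)–(0.916228, 1.14894, 0.459)  len=1.2752
  (v4,v5,v2) [--+] → (-1.32399, 0.637585, 0.459)–(-0.326983, 1.43264, 0.459)  len=1.2752
  (v5,v6,v2) [--+] → (-1.32399, -0.637585, 0.459)–(-1.32399, 0.637585, 0.459)  len=1.2752
  (v6,v7,v2) [--+] → (-0.326983, -1.43264, 0.459)–(-1.32399, -0.637585, 0.459)  len=1.2752
  (v7,v8,v2) [--+] → (0.916228, -1.14894, 0.459)–(-0.326983, -1.43264, 0.459)  len=1.2752
  (v8,v1,v2) [--+] → (1.4695, 0, 0.459)–(0.916228, -1.14894, 0.459)  len=1.2752

Chained into 1 loop(s):
  loop 1: 7 segments, perimeter = 8.9263
Total perimeter = 8.926

loops=1 perimeter=8.926


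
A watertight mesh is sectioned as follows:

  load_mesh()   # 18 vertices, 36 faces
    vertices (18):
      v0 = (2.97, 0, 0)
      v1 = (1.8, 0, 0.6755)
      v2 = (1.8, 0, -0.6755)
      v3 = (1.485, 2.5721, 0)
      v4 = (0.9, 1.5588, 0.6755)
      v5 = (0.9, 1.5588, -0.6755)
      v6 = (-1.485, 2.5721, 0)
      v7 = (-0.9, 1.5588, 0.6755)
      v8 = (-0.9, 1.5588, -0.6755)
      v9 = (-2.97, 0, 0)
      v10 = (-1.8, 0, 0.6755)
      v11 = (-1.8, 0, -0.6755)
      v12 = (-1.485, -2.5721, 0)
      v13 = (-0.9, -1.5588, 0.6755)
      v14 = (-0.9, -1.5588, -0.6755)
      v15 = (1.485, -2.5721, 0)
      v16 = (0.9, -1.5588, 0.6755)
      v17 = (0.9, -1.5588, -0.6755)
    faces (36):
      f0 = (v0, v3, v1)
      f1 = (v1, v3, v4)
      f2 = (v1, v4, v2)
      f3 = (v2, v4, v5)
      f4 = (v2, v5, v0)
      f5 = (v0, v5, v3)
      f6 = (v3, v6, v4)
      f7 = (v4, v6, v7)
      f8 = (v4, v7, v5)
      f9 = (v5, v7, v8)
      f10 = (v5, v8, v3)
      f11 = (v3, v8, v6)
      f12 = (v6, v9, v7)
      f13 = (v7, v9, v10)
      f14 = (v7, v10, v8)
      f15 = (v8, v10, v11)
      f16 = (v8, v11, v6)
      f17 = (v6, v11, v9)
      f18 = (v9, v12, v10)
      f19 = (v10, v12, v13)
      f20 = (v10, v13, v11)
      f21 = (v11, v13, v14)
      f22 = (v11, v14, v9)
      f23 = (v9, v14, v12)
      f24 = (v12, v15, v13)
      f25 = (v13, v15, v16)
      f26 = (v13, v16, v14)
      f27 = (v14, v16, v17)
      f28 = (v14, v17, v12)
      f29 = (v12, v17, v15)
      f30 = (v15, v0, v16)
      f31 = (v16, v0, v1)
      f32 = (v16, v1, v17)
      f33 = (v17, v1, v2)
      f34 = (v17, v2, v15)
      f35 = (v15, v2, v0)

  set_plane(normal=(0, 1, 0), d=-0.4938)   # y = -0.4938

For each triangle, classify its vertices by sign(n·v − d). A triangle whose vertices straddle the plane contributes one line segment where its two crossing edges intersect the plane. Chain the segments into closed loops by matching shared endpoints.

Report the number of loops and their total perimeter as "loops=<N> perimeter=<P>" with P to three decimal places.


loops=2 perimeter=8.106

Straddling triangles (12 of 36):
  (v9,v12,v10) [+-+] → (-2.6849, -0.4938, 0)–(-1.73953, -0.4938, 0.545815)  len=1.0916
  (v10,v12,v13) [+--] → (-1.73953, -0.4938, 0.545815)–(-1.5149, -0.4938, 0.6755)  len=0.2594
  (v10,v13,v11) [+-+] → (-1.5149, -0.4938, 0.6755)–(-1.5149, -0.4938, -0.247527)  len=0.9230
  (v11,v13,v14) [+--] → (-1.5149, -0.4938, -0.247527)–(-1.5149, -0.4938, -0.6755)  len=0.4280
  (v11,v14,v9) [+-+] → (-1.5149, -0.4938, -0.6755)–(-2.31426, -0.4938, -0.213986)  len=0.9230
  (v9,v14,v12) [+--] → (-2.31426, -0.4938, -0.213986)–(-2.6849, -0.4938, 0)  len=0.4280
  (v15,v0,v16) [-+-] → (2.6849, -0.4938, 0)–(2.31426, -0.4938, 0.213986)  len=0.4280
  (v16,v0,v1) [-++] → (2.31426, -0.4938, 0.213986)–(1.5149, -0.4938, 0.6755)  len=0.9230
  (v16,v1,v17) [-+-] → (1.5149, -0.4938, 0.6755)–(1.5149, -0.4938, 0.247527)  len=0.4280
  (v17,v1,v2) [-++] → (1.5149, -0.4938, 0.247527)–(1.5149, -0.4938, -0.6755)  len=0.9230
  (v17,v2,v15) [-+-] → (1.5149, -0.4938, -0.6755)–(1.73953, -0.4938, -0.545815)  len=0.2594
  (v15,v2,v0) [-++] → (1.73953, -0.4938, -0.545815)–(2.6849, -0.4938, 0)  len=1.0916

Chained into 2 loop(s):
  loop 1: 6 segments, perimeter = 4.0530
  loop 2: 6 segments, perimeter = 4.0530
Total perimeter = 8.106


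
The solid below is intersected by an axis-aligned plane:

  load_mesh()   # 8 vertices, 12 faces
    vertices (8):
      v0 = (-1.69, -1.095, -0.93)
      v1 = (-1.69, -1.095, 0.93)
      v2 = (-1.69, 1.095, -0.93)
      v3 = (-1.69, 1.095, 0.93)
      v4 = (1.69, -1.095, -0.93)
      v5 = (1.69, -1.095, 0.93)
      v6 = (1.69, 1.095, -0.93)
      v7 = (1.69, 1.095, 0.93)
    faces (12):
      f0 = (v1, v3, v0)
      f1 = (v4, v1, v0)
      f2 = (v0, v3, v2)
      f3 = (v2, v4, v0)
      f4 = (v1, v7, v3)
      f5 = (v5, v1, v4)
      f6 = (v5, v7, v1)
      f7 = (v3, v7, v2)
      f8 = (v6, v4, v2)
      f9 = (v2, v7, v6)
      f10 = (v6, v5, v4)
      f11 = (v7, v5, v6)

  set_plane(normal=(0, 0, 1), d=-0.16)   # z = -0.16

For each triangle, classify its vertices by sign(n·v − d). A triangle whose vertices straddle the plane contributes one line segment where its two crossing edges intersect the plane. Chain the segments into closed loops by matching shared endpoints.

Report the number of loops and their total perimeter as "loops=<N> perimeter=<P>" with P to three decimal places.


loops=1 perimeter=11.140

Straddling triangles (8 of 12):
  (v1,v3,v0) [++-] → (-1.69, -0.188387, -0.16)–(-1.69, -1.095, -0.16)  len=0.9066
  (v4,v1,v0) [-+-] → (0.290753, -1.095, -0.16)–(-1.69, -1.095, -0.16)  len=1.9808
  (v0,v3,v2) [-+-] → (-1.69, -0.188387, -0.16)–(-1.69, 1.095, -0.16)  len=1.2834
  (v5,v1,v4) [++-] → (0.290753, -1.095, -0.16)–(1.69, -1.095, -0.16)  len=1.3992
  (v3,v7,v2) [++-] → (-0.290753, 1.095, -0.16)–(-1.69, 1.095, -0.16)  len=1.3992
  (v2,v7,v6) [-+-] → (-0.290753, 1.095, -0.16)–(1.69, 1.095, -0.16)  len=1.9808
  (v6,v5,v4) [-+-] → (1.69, 0.188387, -0.16)–(1.69, -1.095, -0.16)  len=1.2834
  (v7,v5,v6) [++-] → (1.69, 0.188387, -0.16)–(1.69, 1.095, -0.16)  len=0.9066

Chained into 1 loop(s):
  loop 1: 8 segments, perimeter = 11.1400
Total perimeter = 11.140


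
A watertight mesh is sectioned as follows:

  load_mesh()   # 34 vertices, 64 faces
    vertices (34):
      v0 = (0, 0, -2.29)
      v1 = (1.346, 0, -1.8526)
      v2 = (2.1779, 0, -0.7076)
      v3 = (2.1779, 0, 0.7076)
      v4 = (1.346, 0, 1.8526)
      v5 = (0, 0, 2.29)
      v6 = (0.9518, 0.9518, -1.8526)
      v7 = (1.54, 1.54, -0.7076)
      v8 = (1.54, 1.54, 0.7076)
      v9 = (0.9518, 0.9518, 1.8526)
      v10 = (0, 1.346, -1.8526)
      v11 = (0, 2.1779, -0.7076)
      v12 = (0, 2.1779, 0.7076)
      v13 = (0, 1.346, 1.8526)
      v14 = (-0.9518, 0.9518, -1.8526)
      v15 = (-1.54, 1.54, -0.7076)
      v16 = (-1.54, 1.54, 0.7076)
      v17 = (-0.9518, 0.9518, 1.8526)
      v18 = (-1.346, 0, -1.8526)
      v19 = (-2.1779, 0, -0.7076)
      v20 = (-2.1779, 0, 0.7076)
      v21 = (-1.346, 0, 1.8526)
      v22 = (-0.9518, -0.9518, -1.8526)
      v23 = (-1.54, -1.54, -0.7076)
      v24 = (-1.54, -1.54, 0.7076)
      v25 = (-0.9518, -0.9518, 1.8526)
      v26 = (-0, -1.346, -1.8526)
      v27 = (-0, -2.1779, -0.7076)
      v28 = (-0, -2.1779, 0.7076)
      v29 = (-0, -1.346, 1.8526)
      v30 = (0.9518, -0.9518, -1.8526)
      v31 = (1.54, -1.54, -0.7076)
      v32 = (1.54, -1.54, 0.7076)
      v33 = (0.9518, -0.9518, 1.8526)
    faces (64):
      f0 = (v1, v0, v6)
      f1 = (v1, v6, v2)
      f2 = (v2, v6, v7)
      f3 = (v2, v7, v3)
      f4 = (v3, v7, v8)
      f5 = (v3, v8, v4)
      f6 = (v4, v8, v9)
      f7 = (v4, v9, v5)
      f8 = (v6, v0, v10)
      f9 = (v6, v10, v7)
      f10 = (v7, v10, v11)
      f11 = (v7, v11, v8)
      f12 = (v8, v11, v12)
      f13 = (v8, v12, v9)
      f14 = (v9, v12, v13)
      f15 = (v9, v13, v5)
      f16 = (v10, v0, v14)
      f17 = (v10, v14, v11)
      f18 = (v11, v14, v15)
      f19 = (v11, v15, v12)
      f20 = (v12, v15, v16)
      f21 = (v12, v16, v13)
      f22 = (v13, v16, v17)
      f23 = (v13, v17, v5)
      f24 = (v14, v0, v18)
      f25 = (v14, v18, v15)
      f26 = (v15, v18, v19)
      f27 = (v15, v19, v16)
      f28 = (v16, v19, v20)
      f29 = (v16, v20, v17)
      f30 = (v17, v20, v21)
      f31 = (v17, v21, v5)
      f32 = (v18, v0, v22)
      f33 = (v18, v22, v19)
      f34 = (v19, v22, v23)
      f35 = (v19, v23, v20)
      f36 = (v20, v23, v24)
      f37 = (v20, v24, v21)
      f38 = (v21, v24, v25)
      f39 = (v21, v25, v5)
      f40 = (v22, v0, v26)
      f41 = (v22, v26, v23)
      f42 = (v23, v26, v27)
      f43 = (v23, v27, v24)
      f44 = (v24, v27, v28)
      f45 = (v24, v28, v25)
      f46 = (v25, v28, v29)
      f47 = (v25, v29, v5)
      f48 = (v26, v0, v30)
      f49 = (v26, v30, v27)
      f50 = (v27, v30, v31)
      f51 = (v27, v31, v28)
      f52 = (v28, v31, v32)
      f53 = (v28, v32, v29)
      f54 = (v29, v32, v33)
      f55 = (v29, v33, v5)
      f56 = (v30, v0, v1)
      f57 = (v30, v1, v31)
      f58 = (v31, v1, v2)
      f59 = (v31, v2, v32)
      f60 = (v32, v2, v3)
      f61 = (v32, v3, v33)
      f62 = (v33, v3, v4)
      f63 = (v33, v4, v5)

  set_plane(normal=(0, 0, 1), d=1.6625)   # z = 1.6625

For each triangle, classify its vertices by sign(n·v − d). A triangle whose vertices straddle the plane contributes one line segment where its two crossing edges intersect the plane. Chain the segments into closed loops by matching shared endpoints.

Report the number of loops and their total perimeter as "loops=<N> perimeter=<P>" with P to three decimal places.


Straddling triangles (16 of 64):
  (v3,v8,v4) [--+] → (1.37821, 0.25568, 1.6625)–(1.48412, 0, 1.6625)  len=0.2767
  (v4,v8,v9) [+-+] → (1.37821, 0.25568, 1.6625)–(1.04946, 1.04946, 1.6625)  len=0.8592
  (v8,v12,v9) [--+] → (0.793776, 1.15536, 1.6625)–(1.04946, 1.04946, 1.6625)  len=0.2767
  (v9,v12,v13) [+-+] → (0.793776, 1.15536, 1.6625)–(0, 1.48412, 1.6625)  len=0.8592
  (v12,v16,v13) [--+] → (-0.25568, 1.37821, 1.6625)–(0, 1.48412, 1.6625)  len=0.2767
  (v13,v16,v17) [+-+] → (-0.25568, 1.37821, 1.6625)–(-1.04946, 1.04946, 1.6625)  len=0.8592
  (v16,v20,v17) [--+] → (-1.15536, 0.793776, 1.6625)–(-1.04946, 1.04946, 1.6625)  len=0.2767
  (v17,v20,v21) [+-+] → (-1.15536, 0.793776, 1.6625)–(-1.48412, 0, 1.6625)  len=0.8592
  (v20,v24,v21) [--+] → (-1.37821, -0.25568, 1.6625)–(-1.48412, 0, 1.6625)  len=0.2767
  (v21,v24,v25) [+-+] → (-1.37821, -0.25568, 1.6625)–(-1.04946, -1.04946, 1.6625)  len=0.8592
  (v24,v28,v25) [--+] → (-0.793776, -1.15536, 1.6625)–(-1.04946, -1.04946, 1.6625)  len=0.2767
  (v25,v28,v29) [+-+] → (-0.793776, -1.15536, 1.6625)–(0, -1.48412, 1.6625)  len=0.8592
  (v28,v32,v29) [--+] → (0.25568, -1.37821, 1.6625)–(0, -1.48412, 1.6625)  len=0.2767
  (v29,v32,v33) [+-+] → (0.25568, -1.37821, 1.6625)–(1.04946, -1.04946, 1.6625)  len=0.8592
  (v32,v3,v33) [--+] → (1.15536, -0.793776, 1.6625)–(1.04946, -1.04946, 1.6625)  len=0.2767
  (v33,v3,v4) [+-+] → (1.15536, -0.793776, 1.6625)–(1.48412, 0, 1.6625)  len=0.8592

Chained into 1 loop(s):
  loop 1: 16 segments, perimeter = 9.0873
Total perimeter = 9.087

loops=1 perimeter=9.087


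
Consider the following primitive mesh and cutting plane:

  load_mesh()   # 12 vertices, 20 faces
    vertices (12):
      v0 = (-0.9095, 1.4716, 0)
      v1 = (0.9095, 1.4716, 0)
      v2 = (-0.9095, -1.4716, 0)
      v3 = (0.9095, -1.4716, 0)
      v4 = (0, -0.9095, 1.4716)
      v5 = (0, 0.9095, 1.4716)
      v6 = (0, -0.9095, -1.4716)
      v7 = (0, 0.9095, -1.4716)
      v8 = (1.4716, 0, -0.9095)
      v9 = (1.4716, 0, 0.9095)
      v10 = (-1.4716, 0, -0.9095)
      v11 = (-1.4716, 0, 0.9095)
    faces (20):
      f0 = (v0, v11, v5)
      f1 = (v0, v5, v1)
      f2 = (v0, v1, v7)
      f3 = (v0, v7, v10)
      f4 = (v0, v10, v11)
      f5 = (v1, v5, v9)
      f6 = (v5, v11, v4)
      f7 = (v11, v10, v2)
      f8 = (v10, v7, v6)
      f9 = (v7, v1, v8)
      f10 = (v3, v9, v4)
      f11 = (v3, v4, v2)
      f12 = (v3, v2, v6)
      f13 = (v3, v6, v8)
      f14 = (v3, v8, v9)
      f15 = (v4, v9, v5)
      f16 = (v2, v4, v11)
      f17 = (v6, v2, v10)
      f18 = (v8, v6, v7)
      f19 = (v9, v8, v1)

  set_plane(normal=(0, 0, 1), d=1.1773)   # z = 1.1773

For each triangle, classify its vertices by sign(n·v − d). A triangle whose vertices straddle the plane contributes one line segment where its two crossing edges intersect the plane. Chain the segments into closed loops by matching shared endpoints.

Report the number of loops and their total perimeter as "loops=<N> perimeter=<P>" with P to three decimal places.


Straddling triangles (8 of 20):
  (v0,v11,v5) [--+] → (-0.770489, 0.433311, 1.1773)–(-0.181888, 1.02191, 1.1773)  len=0.8324
  (v0,v5,v1) [-+-] → (-0.181888, 1.02191, 1.1773)–(0.181888, 1.02191, 1.1773)  len=0.3638
  (v1,v5,v9) [-+-] → (0.181888, 1.02191, 1.1773)–(0.770489, 0.433311, 1.1773)  len=0.8324
  (v5,v11,v4) [+-+] → (-0.770489, 0.433311, 1.1773)–(-0.770489, -0.433311, 1.1773)  len=0.8666
  (v3,v9,v4) [--+] → (0.770489, -0.433311, 1.1773)–(0.181888, -1.02191, 1.1773)  len=0.8324
  (v3,v4,v2) [-+-] → (0.181888, -1.02191, 1.1773)–(-0.181888, -1.02191, 1.1773)  len=0.3638
  (v4,v9,v5) [+-+] → (0.770489, -0.433311, 1.1773)–(0.770489, 0.433311, 1.1773)  len=0.8666
  (v2,v4,v11) [-+-] → (-0.181888, -1.02191, 1.1773)–(-0.770489, -0.433311, 1.1773)  len=0.8324

Chained into 1 loop(s):
  loop 1: 8 segments, perimeter = 5.7904
Total perimeter = 5.790

loops=1 perimeter=5.790


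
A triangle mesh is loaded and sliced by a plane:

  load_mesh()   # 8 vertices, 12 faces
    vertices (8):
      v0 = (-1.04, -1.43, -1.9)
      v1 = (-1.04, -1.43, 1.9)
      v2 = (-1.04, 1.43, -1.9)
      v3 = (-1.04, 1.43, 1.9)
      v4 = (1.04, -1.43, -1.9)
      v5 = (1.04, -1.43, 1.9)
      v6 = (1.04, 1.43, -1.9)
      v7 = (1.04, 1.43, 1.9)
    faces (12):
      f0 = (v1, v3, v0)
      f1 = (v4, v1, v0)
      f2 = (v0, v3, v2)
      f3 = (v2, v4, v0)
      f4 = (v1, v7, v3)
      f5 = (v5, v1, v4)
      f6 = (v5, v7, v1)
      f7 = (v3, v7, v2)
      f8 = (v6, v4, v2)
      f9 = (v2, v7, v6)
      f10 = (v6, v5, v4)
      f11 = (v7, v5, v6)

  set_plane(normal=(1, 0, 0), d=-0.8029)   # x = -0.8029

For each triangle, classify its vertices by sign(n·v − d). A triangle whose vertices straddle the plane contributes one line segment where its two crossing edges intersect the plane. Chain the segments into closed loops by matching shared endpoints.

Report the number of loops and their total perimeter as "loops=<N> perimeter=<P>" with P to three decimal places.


Straddling triangles (8 of 12):
  (v4,v1,v0) [+--] → (-0.8029, -1.43, 1.46684)–(-0.8029, -1.43, -1.9)  len=3.3668
  (v2,v4,v0) [-+-] → (-0.8029, 1.10399, -1.9)–(-0.8029, -1.43, -1.9)  len=2.5340
  (v1,v7,v3) [-+-] → (-0.8029, -1.10399, 1.9)–(-0.8029, 1.43, 1.9)  len=2.5340
  (v5,v1,v4) [+-+] → (-0.8029, -1.43, 1.9)–(-0.8029, -1.43, 1.46684)  len=0.4332
  (v5,v7,v1) [++-] → (-0.8029, -1.10399, 1.9)–(-0.8029, -1.43, 1.9)  len=0.3260
  (v3,v7,v2) [-+-] → (-0.8029, 1.43, 1.9)–(-0.8029, 1.43, -1.46684)  len=3.3668
  (v6,v4,v2) [++-] → (-0.8029, 1.10399, -1.9)–(-0.8029, 1.43, -1.9)  len=0.3260
  (v2,v7,v6) [-++] → (-0.8029, 1.43, -1.46684)–(-0.8029, 1.43, -1.9)  len=0.4332

Chained into 1 loop(s):
  loop 1: 8 segments, perimeter = 13.3200
Total perimeter = 13.320

loops=1 perimeter=13.320


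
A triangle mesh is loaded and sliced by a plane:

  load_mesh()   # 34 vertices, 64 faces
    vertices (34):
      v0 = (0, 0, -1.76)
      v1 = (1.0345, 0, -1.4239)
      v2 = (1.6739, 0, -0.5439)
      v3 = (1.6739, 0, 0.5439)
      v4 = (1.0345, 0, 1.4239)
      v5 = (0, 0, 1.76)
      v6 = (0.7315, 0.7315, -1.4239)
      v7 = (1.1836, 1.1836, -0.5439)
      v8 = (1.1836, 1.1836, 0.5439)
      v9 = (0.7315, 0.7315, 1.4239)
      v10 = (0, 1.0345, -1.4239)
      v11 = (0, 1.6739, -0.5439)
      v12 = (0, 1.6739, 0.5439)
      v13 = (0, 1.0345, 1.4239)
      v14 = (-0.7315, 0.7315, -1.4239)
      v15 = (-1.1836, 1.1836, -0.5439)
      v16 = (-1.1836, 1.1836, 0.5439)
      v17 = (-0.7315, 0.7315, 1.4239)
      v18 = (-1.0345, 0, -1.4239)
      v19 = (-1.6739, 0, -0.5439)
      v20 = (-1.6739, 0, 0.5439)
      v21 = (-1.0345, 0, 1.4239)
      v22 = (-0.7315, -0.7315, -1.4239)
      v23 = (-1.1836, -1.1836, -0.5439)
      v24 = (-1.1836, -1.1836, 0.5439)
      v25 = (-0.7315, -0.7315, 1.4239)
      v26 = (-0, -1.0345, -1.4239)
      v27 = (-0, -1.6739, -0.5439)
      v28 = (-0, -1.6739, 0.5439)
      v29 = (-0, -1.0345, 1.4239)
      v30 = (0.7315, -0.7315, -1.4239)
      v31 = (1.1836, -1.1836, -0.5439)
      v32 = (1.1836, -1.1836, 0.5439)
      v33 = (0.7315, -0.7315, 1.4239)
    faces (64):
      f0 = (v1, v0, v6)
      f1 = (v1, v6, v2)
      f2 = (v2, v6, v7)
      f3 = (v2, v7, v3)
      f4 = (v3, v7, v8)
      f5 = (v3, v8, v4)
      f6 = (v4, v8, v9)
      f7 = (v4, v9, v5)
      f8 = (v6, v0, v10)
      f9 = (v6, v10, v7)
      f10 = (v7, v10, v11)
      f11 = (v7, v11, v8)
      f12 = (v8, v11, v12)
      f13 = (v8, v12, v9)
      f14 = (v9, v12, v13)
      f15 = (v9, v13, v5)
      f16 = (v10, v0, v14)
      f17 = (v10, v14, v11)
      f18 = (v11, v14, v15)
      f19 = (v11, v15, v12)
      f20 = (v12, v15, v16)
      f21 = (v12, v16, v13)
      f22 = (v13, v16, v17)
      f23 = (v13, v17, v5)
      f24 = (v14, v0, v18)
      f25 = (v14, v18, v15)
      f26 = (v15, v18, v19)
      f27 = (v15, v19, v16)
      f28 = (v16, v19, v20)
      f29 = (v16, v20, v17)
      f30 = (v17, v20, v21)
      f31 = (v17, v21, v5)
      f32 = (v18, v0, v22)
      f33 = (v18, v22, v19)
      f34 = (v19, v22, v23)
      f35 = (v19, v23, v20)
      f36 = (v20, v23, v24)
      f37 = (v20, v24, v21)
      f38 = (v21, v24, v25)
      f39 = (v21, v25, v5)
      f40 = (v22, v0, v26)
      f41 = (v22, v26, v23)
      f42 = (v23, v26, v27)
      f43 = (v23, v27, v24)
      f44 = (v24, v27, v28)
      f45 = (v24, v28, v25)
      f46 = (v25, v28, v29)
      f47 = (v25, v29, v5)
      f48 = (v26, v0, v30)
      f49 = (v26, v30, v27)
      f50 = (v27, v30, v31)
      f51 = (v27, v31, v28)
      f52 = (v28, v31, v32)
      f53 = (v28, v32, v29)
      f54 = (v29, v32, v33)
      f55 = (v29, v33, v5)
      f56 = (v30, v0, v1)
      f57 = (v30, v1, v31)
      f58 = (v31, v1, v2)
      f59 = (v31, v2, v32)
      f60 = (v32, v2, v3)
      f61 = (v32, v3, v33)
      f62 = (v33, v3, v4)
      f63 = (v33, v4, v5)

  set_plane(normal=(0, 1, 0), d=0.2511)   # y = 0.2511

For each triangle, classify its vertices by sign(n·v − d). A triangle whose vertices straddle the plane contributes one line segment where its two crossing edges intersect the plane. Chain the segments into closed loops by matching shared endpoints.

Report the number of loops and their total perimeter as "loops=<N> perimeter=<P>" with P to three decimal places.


Straddling triangles (20 of 64):
  (v1,v0,v6) [--+] → (0.2511, 0.2511, -1.64463)–(0.93049, 0.2511, -1.4239)  len=0.7143
  (v1,v6,v2) [-+-] → (0.93049, 0.2511, -1.4239)–(1.3504, 0.2511, -0.845975)  len=0.7144
  (v2,v6,v7) [-++] → (1.3504, 0.2511, -0.845975)–(1.56988, 0.2511, -0.5439)  len=0.3734
  (v2,v7,v3) [-+-] → (1.56988, 0.2511, -0.5439)–(1.56988, 0.2511, 0.313124)  len=0.8570
  (v3,v7,v8) [-++] → (1.56988, 0.2511, 0.313124)–(1.56988, 0.2511, 0.5439)  len=0.2308
  (v3,v8,v4) [-+-] → (1.56988, 0.2511, 0.5439)–(1.06613, 0.2511, 1.23721)  len=0.8570
  (v4,v8,v9) [-++] → (1.06613, 0.2511, 1.23721)–(0.93049, 0.2511, 1.4239)  len=0.2308
  (v4,v9,v5) [-+-] → (0.93049, 0.2511, 1.4239)–(0.2511, 0.2511, 1.64463)  len=0.7143
  (v6,v0,v10) [+-+] → (0.2511, 0.2511, -1.64463)–(0, 0.2511, -1.67842)  len=0.2534
  (v9,v13,v5) [++-] → (0, 0.2511, 1.67842)–(0.2511, 0.2511, 1.64463)  len=0.2534
  (v10,v0,v14) [+-+] → (0, 0.2511, -1.67842)–(-0.2511, 0.2511, -1.64463)  len=0.2534
  (v13,v17,v5) [++-] → (-0.2511, 0.2511, 1.64463)–(0, 0.2511, 1.67842)  len=0.2534
  (v14,v0,v18) [+--] → (-0.2511, 0.2511, -1.64463)–(-0.93049, 0.2511, -1.4239)  len=0.7143
  (v14,v18,v15) [+-+] → (-0.93049, 0.2511, -1.4239)–(-1.06613, 0.2511, -1.23721)  len=0.2308
  (v15,v18,v19) [+--] → (-1.06613, 0.2511, -1.23721)–(-1.56988, 0.2511, -0.5439)  len=0.8570
  (v15,v19,v16) [+-+] → (-1.56988, 0.2511, -0.5439)–(-1.56988, 0.2511, -0.313124)  len=0.2308
  (v16,v19,v20) [+--] → (-1.56988, 0.2511, -0.313124)–(-1.56988, 0.2511, 0.5439)  len=0.8570
  (v16,v20,v17) [+-+] → (-1.56988, 0.2511, 0.5439)–(-1.3504, 0.2511, 0.845975)  len=0.3734
  (v17,v20,v21) [+--] → (-1.3504, 0.2511, 0.845975)–(-0.93049, 0.2511, 1.4239)  len=0.7144
  (v17,v21,v5) [+--] → (-0.93049, 0.2511, 1.4239)–(-0.2511, 0.2511, 1.64463)  len=0.7143

Chained into 1 loop(s):
  loop 1: 20 segments, perimeter = 10.3975
Total perimeter = 10.397

loops=1 perimeter=10.397


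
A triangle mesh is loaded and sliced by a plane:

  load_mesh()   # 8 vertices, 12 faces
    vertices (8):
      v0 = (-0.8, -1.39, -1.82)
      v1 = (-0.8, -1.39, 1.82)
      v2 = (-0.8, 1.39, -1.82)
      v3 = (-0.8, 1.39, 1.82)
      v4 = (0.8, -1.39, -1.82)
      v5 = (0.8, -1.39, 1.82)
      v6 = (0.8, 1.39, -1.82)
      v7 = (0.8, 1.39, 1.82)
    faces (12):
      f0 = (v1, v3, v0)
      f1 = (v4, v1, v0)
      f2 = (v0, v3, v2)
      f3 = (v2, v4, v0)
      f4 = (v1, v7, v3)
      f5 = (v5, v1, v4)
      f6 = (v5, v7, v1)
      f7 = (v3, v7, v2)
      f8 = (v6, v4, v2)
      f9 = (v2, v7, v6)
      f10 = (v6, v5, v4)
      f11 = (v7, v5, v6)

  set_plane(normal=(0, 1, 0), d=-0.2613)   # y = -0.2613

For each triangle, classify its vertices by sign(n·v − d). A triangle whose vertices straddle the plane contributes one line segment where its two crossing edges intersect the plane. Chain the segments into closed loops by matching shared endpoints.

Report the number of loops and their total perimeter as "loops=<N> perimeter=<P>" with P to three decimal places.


Straddling triangles (8 of 12):
  (v1,v3,v0) [-+-] → (-0.8, -0.2613, 1.82)–(-0.8, -0.2613, -0.342134)  len=2.1621
  (v0,v3,v2) [-++] → (-0.8, -0.2613, -0.342134)–(-0.8, -0.2613, -1.82)  len=1.4779
  (v2,v4,v0) [+--] → (0.150388, -0.2613, -1.82)–(-0.8, -0.2613, -1.82)  len=0.9504
  (v1,v7,v3) [-++] → (-0.150388, -0.2613, 1.82)–(-0.8, -0.2613, 1.82)  len=0.6496
  (v5,v7,v1) [-+-] → (0.8, -0.2613, 1.82)–(-0.150388, -0.2613, 1.82)  len=0.9504
  (v6,v4,v2) [+-+] → (0.8, -0.2613, -1.82)–(0.150388, -0.2613, -1.82)  len=0.6496
  (v6,v5,v4) [+--] → (0.8, -0.2613, 0.342134)–(0.8, -0.2613, -1.82)  len=2.1621
  (v7,v5,v6) [+-+] → (0.8, -0.2613, 1.82)–(0.8, -0.2613, 0.342134)  len=1.4779

Chained into 1 loop(s):
  loop 1: 8 segments, perimeter = 10.4800
Total perimeter = 10.480

loops=1 perimeter=10.480
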